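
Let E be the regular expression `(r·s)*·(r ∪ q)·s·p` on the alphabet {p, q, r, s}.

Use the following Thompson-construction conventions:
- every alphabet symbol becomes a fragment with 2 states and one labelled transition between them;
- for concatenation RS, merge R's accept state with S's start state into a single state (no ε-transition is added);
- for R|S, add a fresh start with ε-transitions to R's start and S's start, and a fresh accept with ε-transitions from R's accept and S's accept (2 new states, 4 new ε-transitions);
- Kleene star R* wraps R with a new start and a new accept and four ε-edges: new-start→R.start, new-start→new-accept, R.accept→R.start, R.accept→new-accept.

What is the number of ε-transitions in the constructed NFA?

8

By structural recursion:
Each of the 6 symbol leaves contributes 0 ε-transitions.
  r·s — 0 ε-transitions
  (r·s)* — 4 ε-transitions
  r ∪ q — 4 ε-transitions
  (r·s)*·(r ∪ q)·s·p — 8 ε-transitions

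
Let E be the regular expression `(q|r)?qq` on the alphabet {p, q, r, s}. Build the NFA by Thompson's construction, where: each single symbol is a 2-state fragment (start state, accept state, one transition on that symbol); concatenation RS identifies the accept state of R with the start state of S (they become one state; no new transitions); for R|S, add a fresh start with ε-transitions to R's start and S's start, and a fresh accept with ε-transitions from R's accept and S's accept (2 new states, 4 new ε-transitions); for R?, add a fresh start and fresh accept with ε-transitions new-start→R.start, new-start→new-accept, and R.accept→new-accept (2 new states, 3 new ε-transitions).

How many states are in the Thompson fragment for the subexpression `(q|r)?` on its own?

8

Fragment for `(q|r)?`:
Each of the 2 symbol leaves contributes a 2-state fragment.
  q|r → 6 states
  (q|r)? → 8 states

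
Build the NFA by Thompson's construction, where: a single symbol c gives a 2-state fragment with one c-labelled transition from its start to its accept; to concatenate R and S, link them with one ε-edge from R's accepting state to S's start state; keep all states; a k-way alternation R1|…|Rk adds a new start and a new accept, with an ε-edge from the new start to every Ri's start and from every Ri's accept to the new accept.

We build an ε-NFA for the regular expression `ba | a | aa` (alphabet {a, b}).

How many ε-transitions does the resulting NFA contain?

Building bottom-up:
Each of the 5 symbol leaves contributes 0 ε-transitions.
  ba — 1 ε-transition
  aa — 1 ε-transition
  ba | a | aa — 8 ε-transitions

8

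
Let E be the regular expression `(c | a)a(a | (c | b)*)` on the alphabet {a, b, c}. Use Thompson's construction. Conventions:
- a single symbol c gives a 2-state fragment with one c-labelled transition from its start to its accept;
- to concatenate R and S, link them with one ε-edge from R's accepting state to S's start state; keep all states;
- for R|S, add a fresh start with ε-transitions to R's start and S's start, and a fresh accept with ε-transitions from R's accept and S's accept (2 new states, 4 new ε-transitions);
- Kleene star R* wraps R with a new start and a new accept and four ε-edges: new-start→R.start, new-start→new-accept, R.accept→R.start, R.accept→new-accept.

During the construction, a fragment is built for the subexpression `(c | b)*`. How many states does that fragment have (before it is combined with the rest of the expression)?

Fragment for `(c | b)*`:
Each of the 2 symbol leaves contributes a 2-state fragment.
  c | b : 6 states
  (c | b)* : 8 states

8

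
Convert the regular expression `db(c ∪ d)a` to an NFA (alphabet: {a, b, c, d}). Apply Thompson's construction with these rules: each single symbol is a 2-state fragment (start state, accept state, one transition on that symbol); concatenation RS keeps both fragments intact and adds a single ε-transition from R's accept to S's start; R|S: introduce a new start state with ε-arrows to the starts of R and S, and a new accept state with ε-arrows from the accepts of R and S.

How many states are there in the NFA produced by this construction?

12

Recursing over subexpressions:
Each of the 5 symbol leaves contributes a 2-state fragment.
  c ∪ d → 6 states
  db(c ∪ d)a → 12 states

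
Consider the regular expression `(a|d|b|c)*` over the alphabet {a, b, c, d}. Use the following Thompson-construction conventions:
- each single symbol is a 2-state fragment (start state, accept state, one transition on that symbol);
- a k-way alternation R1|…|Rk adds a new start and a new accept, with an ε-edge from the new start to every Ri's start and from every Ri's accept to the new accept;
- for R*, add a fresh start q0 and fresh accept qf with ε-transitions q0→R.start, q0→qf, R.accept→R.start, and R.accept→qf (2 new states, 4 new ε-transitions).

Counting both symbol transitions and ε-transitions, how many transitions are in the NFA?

Building bottom-up:
Each of the 4 symbol leaves contributes 1 transition (1 symbol, 0 ε).
  a|d|b|c — 12 transitions (4 symbol, 8 ε)
  (a|d|b|c)* — 16 transitions (4 symbol, 12 ε)

16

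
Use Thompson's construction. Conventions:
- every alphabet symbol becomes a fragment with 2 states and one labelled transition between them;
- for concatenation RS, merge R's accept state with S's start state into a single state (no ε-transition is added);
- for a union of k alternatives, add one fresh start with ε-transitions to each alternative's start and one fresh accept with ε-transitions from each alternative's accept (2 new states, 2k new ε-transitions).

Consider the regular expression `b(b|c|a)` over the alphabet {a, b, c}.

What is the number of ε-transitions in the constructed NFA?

6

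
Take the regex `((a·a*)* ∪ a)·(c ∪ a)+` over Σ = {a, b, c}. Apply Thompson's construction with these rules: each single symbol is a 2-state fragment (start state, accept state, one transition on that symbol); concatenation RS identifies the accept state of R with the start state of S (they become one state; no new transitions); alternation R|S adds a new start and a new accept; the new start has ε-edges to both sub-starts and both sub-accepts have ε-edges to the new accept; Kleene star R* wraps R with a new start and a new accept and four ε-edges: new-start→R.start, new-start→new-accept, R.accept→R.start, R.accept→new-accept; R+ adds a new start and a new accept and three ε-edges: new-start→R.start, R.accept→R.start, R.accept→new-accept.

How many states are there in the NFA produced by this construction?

18

Building bottom-up:
Each of the 5 symbol leaves contributes a 2-state fragment.
  a* = 4 states
  a·a* = 5 states
  (a·a*)* = 7 states
  (a·a*)* ∪ a = 11 states
  c ∪ a = 6 states
  (c ∪ a)+ = 8 states
  ((a·a*)* ∪ a)·(c ∪ a)+ = 18 states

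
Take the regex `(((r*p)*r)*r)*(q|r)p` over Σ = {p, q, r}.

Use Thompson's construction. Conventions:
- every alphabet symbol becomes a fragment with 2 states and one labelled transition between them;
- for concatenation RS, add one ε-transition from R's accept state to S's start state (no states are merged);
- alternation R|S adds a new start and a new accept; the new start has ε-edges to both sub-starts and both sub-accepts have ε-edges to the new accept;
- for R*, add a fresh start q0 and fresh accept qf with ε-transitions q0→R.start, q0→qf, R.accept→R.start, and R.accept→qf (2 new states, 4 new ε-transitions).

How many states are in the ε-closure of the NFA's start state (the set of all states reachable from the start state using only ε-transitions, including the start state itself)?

Compute the ε-closure size of each fragment's start state recursively; a symbol fragment's start has no outgoing ε-edge, so its closure is just itself (size 1).
  r* : |ε-closure| = 1 (new start) + 1 (body) + 1 (new accept) = 3
  r*p : |ε-closure| = 3 + 1 = 4 (closure spills across the concat boundary because the left factor accepts ε)
  (r*p)* : new start has ε-edges to the inner start and to the new accept, so |ε-closure| = 2 + 4 = 6
  (r*p)*r : the left operand accepts ε, so the closure extends into the next operand (via the concat ε-link); |ε-closure| = 6 + 1 = 7
  ((r*p)*r)* : the star's fresh start ε-reaches both the body's start and the fresh accept: |ε-closure| = 2 + 7 = 9
  ((r*p)*r)*r : |ε-closure| = 9 + 1 = 10 (closure spills across the concat boundary because the left factor accepts ε)
  (((r*p)*r)*r)* : new start has ε-edges to the inner start and to the new accept, so |ε-closure| = 2 + 10 = 12
  q|r : |ε-closure| = 1 + 1 + 1 = 3 (the new accept is not ε-reachable since no branch accepts ε)
  (((r*p)*r)*r)*(q|r)p : |ε-closure| = 12 + 3 = 15 (closure spills across the concat boundary because the left factor accepts ε)

15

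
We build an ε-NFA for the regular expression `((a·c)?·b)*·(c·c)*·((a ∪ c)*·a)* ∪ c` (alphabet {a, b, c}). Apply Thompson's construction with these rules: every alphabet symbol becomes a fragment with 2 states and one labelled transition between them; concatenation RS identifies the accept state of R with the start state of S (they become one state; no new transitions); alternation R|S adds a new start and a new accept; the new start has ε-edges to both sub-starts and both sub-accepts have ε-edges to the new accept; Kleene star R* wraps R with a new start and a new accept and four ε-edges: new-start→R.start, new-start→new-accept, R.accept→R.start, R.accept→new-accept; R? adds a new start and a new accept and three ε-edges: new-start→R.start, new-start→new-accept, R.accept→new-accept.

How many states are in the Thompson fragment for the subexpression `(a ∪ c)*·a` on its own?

9

Fragment for `(a ∪ c)*·a`:
Each of the 3 symbol leaves contributes a 2-state fragment.
  a ∪ c : 6 states
  (a ∪ c)* : 8 states
  (a ∪ c)*·a : 9 states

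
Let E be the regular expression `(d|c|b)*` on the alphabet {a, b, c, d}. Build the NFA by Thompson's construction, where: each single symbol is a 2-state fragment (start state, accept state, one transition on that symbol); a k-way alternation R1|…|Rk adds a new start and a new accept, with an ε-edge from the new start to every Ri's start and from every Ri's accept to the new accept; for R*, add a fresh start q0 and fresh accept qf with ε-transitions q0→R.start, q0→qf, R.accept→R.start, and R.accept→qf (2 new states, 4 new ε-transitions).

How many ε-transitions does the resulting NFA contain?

10

Per subexpression:
Each of the 3 symbol leaves contributes 0 ε-transitions.
  d|c|b → 6 ε-transitions
  (d|c|b)* → 10 ε-transitions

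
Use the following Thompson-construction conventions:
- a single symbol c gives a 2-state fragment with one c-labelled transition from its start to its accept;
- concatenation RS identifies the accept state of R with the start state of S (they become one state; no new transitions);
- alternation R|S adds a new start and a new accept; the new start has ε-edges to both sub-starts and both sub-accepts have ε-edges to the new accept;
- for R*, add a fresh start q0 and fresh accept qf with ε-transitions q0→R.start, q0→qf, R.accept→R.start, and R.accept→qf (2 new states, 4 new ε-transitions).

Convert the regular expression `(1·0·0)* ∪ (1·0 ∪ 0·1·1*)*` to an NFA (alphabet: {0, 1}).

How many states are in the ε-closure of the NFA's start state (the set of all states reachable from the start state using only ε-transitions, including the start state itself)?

10

Let C(F) = |ε-closure(F.start)| within fragment F, and note whether F accepts ε. Symbol fragments have C = 1 and do not accept ε. Then:
  1·0·0 — |ε-closure| equals the left operand's closure size = 1 (its accept is not ε-reachable, so the closure stops there)
  (1·0·0)* — |ε-closure| = 1 (new start) + 1 (body) + 1 (new accept) = 3
  1·0 — |ε-closure| equals the left operand's closure size = 1 (its accept is not ε-reachable, so the closure stops there)
  1* — the star's fresh start ε-reaches both the body's start and the fresh accept: |ε-closure| = 2 + 1 = 3
  0·1·1* — same as the first factor's closure: |ε-closure| = 1
  1·0 ∪ 0·1·1* — new start ε-reaches every alternative's start; none of them accept ε, so the new accept is not reached: |ε-closure| = 1 + 1 + 1 = 3
  (1·0 ∪ 0·1·1*)* — new start has ε-edges to the inner start and to the new accept, so |ε-closure| = 2 + 3 = 5
  (1·0·0)* ∪ (1·0 ∪ 0·1·1*)* — new start ε-reaches every alternative's start; at least one alternative accepts ε, so the union's new accept is reached too: |ε-closure| = 1 + 3 + 5 + 1 = 10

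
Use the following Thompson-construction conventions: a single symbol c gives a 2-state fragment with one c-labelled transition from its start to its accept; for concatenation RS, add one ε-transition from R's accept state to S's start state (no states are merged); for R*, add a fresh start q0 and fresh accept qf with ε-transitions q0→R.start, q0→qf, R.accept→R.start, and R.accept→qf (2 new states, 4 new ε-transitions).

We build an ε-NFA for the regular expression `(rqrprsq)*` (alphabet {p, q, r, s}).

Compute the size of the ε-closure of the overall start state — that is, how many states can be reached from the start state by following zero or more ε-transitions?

Compute the ε-closure size of each fragment's start state recursively; a symbol fragment's start has no outgoing ε-edge, so its closure is just itself (size 1).
  rqrprsq — |closure| equals the left operand's closure size = 1 (its accept is not ε-reachable, so the closure stops there)
  (rqrprsq)* — |closure| = 1 (new start) + 1 (body) + 1 (new accept) = 3

3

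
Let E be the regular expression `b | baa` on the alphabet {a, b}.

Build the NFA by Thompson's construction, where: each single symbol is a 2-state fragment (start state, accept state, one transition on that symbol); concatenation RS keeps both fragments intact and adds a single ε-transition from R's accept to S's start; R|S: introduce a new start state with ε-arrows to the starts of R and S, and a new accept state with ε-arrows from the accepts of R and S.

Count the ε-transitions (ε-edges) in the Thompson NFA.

6

By structural recursion:
Each of the 4 symbol leaves contributes 0 ε-transitions.
  baa → 2 ε-transitions
  b | baa → 6 ε-transitions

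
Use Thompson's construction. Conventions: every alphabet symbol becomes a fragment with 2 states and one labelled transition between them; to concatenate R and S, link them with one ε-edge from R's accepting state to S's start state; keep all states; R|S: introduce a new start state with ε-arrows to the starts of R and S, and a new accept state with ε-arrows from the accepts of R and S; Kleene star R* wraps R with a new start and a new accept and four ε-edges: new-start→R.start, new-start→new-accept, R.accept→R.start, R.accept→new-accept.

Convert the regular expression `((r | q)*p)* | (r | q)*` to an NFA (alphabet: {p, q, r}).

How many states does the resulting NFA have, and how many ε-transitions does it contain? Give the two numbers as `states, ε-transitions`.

22, 25

Building bottom-up:
Each of the 5 symbol leaves contributes 2 states and 0 ε-transitions.
  r | q — 6 states, 4 ε-transitions
  (r | q)* — 8 states, 8 ε-transitions
  (r | q)*p — 10 states, 9 ε-transitions
  ((r | q)*p)* — 12 states, 13 ε-transitions
  r | q — 6 states, 4 ε-transitions
  (r | q)* — 8 states, 8 ε-transitions
  ((r | q)*p)* | (r | q)* — 22 states, 25 ε-transitions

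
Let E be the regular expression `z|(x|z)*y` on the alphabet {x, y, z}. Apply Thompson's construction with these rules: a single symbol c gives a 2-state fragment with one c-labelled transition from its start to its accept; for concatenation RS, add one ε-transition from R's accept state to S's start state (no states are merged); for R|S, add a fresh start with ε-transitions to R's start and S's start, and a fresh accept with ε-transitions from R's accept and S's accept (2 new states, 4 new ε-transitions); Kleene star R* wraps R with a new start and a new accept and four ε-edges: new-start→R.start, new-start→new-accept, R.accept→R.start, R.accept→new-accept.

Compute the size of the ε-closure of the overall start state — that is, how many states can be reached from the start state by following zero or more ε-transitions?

Compute the ε-closure size of each fragment's start state recursively; a symbol fragment's start has no outgoing ε-edge, so its closure is just itself (size 1).
  x|z → |closure| = 1 + 1 + 1 = 3 (the new accept is not ε-reachable since no branch accepts ε)
  (x|z)* → |closure| = 1 (new start) + 3 (body) + 1 (new accept) = 5
  (x|z)*y → the left operand accepts ε, so the closure extends into the next operand (via the concat ε-link); |closure| = 5 + 1 = 6
  z|(x|z)*y → |closure| = 1 + 1 + 6 = 8 (the new accept is not ε-reachable since no branch accepts ε)

8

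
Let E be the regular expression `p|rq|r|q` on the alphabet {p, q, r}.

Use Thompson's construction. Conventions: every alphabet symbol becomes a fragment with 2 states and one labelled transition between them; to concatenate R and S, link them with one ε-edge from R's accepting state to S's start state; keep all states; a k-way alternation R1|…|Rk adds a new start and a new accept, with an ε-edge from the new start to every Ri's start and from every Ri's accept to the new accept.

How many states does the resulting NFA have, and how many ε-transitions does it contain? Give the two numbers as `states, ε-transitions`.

Building bottom-up:
Each of the 5 symbol leaves contributes 2 states and 0 ε-transitions.
  rq → 4 states, 1 ε-transition
  p|rq|r|q → 12 states, 9 ε-transitions

12, 9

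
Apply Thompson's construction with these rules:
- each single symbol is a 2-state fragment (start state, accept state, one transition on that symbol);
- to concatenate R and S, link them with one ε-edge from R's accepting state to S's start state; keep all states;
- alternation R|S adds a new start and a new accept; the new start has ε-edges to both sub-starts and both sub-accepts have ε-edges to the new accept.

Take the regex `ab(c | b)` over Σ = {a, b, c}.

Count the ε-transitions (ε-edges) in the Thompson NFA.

Per subexpression:
Each of the 4 symbol leaves contributes 0 ε-transitions.
  c | b = 4 ε-transitions
  ab(c | b) = 6 ε-transitions

6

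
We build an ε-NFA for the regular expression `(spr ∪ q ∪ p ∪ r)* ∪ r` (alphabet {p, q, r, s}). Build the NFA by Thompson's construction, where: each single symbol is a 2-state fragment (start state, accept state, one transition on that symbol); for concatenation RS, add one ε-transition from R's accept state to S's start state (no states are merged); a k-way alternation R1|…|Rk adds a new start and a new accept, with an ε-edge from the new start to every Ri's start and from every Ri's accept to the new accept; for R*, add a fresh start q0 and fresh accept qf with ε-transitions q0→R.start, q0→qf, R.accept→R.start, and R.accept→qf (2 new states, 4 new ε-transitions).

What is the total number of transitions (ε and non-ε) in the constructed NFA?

25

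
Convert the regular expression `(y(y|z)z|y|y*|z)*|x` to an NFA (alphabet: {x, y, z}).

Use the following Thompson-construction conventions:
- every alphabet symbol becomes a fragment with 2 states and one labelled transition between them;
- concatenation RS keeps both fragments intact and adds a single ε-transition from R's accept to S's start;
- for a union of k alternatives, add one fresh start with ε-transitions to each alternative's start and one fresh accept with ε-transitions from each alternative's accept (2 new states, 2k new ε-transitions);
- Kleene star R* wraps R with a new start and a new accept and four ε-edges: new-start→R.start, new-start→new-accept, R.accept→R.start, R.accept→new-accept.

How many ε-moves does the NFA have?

Recursing over subexpressions:
Each of the 8 symbol leaves contributes 0 ε-transitions.
  y|z = 4 ε-transitions
  y(y|z)z = 6 ε-transitions
  y* = 4 ε-transitions
  y(y|z)z|y|y*|z = 18 ε-transitions
  (y(y|z)z|y|y*|z)* = 22 ε-transitions
  (y(y|z)z|y|y*|z)*|x = 26 ε-transitions

26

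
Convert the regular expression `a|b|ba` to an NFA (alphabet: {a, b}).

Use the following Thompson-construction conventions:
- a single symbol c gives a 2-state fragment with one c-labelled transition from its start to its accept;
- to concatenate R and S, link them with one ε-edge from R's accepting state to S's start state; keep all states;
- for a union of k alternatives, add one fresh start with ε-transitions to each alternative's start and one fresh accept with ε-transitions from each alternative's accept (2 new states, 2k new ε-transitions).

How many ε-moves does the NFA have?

Bottom-up over the parse tree:
Each of the 4 symbol leaves contributes 0 ε-transitions.
  ba : 1 ε-transition
  a|b|ba : 7 ε-transitions

7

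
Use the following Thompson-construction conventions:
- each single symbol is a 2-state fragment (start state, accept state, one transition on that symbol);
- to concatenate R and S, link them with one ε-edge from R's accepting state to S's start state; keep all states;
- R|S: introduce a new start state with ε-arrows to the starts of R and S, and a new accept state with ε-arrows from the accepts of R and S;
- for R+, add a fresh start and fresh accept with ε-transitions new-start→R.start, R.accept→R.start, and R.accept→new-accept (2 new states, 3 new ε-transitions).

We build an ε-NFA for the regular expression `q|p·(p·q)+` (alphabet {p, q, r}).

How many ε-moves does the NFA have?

Bottom-up over the parse tree:
Each of the 4 symbol leaves contributes 0 ε-transitions.
  p·q — 1 ε-transition
  (p·q)+ — 4 ε-transitions
  p·(p·q)+ — 5 ε-transitions
  q|p·(p·q)+ — 9 ε-transitions

9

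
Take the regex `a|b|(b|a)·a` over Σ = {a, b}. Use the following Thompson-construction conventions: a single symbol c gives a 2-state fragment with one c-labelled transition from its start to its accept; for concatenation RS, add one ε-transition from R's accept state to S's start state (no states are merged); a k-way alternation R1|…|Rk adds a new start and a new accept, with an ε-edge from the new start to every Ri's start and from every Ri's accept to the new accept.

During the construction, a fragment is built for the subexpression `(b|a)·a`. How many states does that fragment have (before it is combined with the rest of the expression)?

8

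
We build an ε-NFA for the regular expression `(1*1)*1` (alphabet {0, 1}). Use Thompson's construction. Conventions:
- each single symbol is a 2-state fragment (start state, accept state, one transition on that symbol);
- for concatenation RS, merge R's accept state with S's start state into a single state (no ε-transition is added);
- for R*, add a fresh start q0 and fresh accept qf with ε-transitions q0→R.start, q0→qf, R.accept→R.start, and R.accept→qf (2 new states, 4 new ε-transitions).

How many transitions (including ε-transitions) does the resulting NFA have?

11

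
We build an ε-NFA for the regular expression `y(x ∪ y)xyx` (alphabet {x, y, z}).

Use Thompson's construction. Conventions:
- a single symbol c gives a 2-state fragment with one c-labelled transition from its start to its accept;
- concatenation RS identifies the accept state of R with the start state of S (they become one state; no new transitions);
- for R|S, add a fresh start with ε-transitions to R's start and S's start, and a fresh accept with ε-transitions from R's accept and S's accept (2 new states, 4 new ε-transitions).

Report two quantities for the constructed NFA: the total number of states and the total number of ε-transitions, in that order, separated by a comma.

10, 4

Per subexpression:
Each of the 6 symbol leaves contributes 2 states and 0 ε-transitions.
  x ∪ y : 6 states, 4 ε-transitions
  y(x ∪ y)xyx : 10 states, 4 ε-transitions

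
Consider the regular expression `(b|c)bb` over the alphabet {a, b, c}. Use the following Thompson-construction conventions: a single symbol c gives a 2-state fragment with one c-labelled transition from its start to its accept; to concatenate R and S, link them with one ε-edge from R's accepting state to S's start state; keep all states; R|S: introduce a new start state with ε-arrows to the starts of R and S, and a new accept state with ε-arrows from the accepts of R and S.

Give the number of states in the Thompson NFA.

By structural recursion:
Each of the 4 symbol leaves contributes a 2-state fragment.
  b|c — 6 states
  (b|c)bb — 10 states

10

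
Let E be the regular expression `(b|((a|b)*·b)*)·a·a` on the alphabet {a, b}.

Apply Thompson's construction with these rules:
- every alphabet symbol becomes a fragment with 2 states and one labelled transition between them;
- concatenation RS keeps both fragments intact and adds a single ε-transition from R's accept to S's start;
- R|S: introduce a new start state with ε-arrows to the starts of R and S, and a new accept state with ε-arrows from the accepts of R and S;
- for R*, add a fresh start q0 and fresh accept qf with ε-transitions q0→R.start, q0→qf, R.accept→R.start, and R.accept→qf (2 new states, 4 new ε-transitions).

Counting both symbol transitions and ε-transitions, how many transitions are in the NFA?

Bottom-up over the parse tree:
Each of the 6 symbol leaves contributes 1 transition (1 symbol, 0 ε).
  a|b : 6 transitions (2 symbol, 4 ε)
  (a|b)* : 10 transitions (2 symbol, 8 ε)
  (a|b)*·b : 12 transitions (3 symbol, 9 ε)
  ((a|b)*·b)* : 16 transitions (3 symbol, 13 ε)
  b|((a|b)*·b)* : 21 transitions (4 symbol, 17 ε)
  (b|((a|b)*·b)*)·a·a : 25 transitions (6 symbol, 19 ε)

25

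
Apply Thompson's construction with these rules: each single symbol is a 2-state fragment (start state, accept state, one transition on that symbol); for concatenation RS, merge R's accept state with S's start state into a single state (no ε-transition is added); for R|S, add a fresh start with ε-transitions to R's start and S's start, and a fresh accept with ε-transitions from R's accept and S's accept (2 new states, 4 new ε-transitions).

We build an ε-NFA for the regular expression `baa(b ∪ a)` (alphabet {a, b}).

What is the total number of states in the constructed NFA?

Recursing over subexpressions:
Each of the 5 symbol leaves contributes a 2-state fragment.
  b ∪ a → 6 states
  baa(b ∪ a) → 9 states

9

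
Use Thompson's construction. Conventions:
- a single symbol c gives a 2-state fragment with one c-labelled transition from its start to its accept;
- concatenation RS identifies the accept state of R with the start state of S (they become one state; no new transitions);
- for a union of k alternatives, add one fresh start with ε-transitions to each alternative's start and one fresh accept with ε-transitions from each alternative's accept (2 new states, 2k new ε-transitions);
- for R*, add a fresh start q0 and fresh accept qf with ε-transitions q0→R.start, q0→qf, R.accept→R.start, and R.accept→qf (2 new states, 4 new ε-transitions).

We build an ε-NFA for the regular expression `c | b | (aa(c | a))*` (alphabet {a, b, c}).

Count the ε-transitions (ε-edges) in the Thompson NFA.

14

Bottom-up over the parse tree:
Each of the 6 symbol leaves contributes 0 ε-transitions.
  c | a : 4 ε-transitions
  aa(c | a) : 4 ε-transitions
  (aa(c | a))* : 8 ε-transitions
  c | b | (aa(c | a))* : 14 ε-transitions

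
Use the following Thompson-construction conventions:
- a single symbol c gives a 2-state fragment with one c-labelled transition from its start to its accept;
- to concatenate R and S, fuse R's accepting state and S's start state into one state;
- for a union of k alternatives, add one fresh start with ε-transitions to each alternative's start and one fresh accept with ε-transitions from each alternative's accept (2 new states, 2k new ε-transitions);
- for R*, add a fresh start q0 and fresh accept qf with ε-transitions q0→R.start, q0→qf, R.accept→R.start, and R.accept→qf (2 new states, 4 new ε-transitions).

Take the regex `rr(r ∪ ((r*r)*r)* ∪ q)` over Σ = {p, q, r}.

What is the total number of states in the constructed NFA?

18

Recursing over subexpressions:
Each of the 7 symbol leaves contributes a 2-state fragment.
  r* — 4 states
  r*r — 5 states
  (r*r)* — 7 states
  (r*r)*r — 8 states
  ((r*r)*r)* — 10 states
  r ∪ ((r*r)*r)* ∪ q — 16 states
  rr(r ∪ ((r*r)*r)* ∪ q) — 18 states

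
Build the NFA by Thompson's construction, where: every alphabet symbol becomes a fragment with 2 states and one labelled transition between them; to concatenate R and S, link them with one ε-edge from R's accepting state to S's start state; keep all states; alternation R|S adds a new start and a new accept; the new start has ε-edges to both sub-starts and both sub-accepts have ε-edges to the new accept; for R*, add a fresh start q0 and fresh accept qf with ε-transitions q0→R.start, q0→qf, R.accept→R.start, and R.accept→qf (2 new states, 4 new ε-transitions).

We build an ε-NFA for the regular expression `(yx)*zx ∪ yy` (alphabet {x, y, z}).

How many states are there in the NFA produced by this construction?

16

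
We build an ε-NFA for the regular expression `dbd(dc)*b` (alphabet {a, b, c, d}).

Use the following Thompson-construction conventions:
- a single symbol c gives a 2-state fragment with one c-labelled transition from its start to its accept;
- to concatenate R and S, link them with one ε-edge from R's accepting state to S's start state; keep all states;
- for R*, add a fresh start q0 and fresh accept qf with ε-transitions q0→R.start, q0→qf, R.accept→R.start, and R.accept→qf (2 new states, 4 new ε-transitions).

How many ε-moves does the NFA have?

Bottom-up over the parse tree:
Each of the 6 symbol leaves contributes 0 ε-transitions.
  dc — 1 ε-transition
  (dc)* — 5 ε-transitions
  dbd(dc)*b — 9 ε-transitions

9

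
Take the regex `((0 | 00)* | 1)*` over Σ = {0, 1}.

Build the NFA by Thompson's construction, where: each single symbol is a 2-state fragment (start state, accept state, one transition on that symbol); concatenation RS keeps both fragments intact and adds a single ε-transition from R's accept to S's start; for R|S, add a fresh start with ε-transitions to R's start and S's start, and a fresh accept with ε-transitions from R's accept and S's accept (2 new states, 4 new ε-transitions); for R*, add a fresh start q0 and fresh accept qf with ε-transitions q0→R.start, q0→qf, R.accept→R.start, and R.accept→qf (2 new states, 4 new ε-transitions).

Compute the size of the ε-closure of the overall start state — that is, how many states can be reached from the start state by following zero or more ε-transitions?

10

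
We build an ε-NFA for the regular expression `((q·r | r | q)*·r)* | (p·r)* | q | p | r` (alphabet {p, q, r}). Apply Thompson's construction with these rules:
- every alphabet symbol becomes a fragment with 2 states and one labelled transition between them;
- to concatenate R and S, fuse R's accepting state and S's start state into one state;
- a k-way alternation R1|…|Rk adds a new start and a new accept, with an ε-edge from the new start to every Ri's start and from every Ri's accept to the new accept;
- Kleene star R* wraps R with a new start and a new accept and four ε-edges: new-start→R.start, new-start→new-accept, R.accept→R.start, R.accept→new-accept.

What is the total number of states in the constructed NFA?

27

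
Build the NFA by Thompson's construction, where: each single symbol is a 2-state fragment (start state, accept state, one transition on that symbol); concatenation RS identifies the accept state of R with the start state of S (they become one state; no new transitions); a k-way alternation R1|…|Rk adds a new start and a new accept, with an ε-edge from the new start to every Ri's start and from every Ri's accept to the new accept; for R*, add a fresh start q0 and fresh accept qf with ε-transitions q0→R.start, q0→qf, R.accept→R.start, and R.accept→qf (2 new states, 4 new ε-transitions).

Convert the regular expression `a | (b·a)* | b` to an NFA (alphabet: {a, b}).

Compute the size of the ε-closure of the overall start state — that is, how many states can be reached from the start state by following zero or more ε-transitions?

Let C(F) = |ε-closure(F.start)| within fragment F, and note whether F accepts ε. Symbol fragments have C = 1 and do not accept ε. Then:
  b·a → same as the first factor's closure: C = 1
  (b·a)* → C = 1 (new start) + 1 (body) + 1 (new accept) = 3
  a | (b·a)* | b → C = 1 (new start) + (1 + 3 + 1) + 1 (new accept, since some branch ε-reaches its own accept) = 7

7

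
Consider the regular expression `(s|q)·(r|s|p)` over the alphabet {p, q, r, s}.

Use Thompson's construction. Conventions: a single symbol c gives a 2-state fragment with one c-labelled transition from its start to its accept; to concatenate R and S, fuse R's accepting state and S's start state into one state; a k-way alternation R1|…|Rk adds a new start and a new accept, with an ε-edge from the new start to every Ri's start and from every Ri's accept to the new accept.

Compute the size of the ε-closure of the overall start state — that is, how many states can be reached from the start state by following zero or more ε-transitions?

Let C(F) = |ε-closure(F.start)| within fragment F, and note whether F accepts ε. Symbol fragments have C = 1 and do not accept ε. Then:
  s|q → |ε-closure| = 1 + 1 + 1 = 3 (the new accept is not ε-reachable since no branch accepts ε)
  r|s|p → |ε-closure| = 1 + 1 + 1 + 1 = 4 (the new accept is not ε-reachable since no branch accepts ε)
  (s|q)·(r|s|p) → same as the first factor's closure: |ε-closure| = 3

3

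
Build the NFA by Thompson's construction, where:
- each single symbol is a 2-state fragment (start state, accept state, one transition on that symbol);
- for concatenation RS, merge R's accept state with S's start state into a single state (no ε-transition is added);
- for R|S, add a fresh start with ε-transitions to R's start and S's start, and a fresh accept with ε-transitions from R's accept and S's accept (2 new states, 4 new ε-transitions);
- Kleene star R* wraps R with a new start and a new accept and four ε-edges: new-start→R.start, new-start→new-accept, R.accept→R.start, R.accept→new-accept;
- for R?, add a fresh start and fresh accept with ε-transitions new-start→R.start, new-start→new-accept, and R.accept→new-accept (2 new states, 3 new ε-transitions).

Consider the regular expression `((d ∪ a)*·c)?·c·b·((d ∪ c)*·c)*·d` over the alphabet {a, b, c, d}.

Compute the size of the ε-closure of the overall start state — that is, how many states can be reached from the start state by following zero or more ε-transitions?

7

Work bottom-up. For each fragment F, track |ε-closure(F.start)| and whether F's accept lies in that closure (i.e. whether F accepts ε). A single-symbol fragment has closure size 1 and does not accept ε.
  d ∪ a : |closure| = 1 + 1 + 1 = 3 (the new accept is not ε-reachable since no branch accepts ε)
  (d ∪ a)* : the star's fresh start ε-reaches both the body's start and the fresh accept: |closure| = 2 + 3 = 5
  (d ∪ a)*·c : |closure| = 5 + (1−1) = 5 (closure spills across the concat boundary because the left factor accepts ε)
  ((d ∪ a)*·c)? : |closure| = 1 (new start) + 5 (body) + 1 (new accept, via ε) = 7
  d ∪ c : |closure| = 1 + 1 + 1 = 3 (the new accept is not ε-reachable since no branch accepts ε)
  (d ∪ c)* : the star's fresh start ε-reaches both the body's start and the fresh accept: |closure| = 2 + 3 = 5
  (d ∪ c)*·c : the left operand accepts ε, so the closure extends into the next operand (the shared merged state is already counted); |closure| = 5 + (1−1) = 5
  ((d ∪ c)*·c)* : |closure| = 1 (new start) + 5 (body) + 1 (new accept) = 7
  ((d ∪ a)*·c)?·c·b·((d ∪ c)*·c)*·d : the left operand accepts ε, so the closure extends into the next operand (the shared merged state is already counted); |closure| = 7 + (1−1) = 7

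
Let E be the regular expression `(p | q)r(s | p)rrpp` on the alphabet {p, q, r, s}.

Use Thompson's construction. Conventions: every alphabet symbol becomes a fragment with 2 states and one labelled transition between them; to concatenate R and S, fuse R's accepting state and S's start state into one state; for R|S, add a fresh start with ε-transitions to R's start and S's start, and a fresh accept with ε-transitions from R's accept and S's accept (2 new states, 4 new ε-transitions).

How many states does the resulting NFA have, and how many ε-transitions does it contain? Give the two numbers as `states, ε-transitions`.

16, 8

Recursing over subexpressions:
Each of the 9 symbol leaves contributes 2 states and 0 ε-transitions.
  p | q — 6 states, 4 ε-transitions
  s | p — 6 states, 4 ε-transitions
  (p | q)r(s | p)rrpp — 16 states, 8 ε-transitions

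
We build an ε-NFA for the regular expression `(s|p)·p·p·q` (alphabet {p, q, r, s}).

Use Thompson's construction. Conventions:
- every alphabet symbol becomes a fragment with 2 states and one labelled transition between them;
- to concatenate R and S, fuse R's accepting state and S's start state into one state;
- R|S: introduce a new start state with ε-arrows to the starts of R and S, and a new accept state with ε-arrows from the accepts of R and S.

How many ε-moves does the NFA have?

Bottom-up over the parse tree:
Each of the 5 symbol leaves contributes 0 ε-transitions.
  s|p = 4 ε-transitions
  (s|p)·p·p·q = 4 ε-transitions

4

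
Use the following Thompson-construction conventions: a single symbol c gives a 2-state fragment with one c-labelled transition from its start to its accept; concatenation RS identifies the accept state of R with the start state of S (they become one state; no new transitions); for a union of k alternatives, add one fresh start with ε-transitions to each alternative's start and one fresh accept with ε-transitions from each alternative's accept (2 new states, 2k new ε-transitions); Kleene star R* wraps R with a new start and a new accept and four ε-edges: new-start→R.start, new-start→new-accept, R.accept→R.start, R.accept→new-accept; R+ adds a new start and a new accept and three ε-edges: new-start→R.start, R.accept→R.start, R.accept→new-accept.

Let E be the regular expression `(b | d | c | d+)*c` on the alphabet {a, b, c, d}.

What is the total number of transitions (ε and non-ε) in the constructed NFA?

20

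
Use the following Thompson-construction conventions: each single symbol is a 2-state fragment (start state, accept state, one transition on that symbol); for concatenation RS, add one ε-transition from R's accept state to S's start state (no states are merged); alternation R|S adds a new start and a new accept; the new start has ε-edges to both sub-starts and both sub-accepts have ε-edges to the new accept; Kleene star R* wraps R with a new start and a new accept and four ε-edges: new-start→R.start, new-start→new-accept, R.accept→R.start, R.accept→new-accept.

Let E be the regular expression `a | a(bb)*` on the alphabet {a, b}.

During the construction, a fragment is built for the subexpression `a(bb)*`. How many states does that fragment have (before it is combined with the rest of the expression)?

8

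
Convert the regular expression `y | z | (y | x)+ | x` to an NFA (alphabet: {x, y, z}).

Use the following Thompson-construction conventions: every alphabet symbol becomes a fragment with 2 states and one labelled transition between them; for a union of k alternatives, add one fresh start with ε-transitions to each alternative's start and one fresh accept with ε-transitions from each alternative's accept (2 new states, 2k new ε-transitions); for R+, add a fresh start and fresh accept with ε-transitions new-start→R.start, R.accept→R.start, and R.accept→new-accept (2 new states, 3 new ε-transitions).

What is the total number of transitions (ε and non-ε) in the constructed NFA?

20

Per subexpression:
Each of the 5 symbol leaves contributes 1 transition (1 symbol, 0 ε).
  y | x — 6 transitions (2 symbol, 4 ε)
  (y | x)+ — 9 transitions (2 symbol, 7 ε)
  y | z | (y | x)+ | x — 20 transitions (5 symbol, 15 ε)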